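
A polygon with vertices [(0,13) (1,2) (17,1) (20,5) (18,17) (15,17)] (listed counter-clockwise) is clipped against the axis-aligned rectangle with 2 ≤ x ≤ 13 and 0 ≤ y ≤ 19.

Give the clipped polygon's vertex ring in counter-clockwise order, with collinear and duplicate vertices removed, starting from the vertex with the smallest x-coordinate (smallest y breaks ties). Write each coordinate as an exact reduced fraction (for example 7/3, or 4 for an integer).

Clipped polygon: [(2,31/16) (13,5/4) (13,247/15) (2,203/15)]

1. After x ≥ 2: [(2,203/15) (2,31/16) (17,1) (20,5) (18,17) (15,17)]
2. After x ≤ 13: [(13,247/15) (2,203/15) (2,31/16) (13,5/4)]
3. After y ≥ 0: [(13,247/15) (2,203/15) (2,31/16) (13,5/4)]
4. After y ≤ 19: [(13,247/15) (2,203/15) (2,31/16) (13,5/4)]
5. Canonical ring: [(2,31/16) (13,5/4) (13,247/15) (2,203/15)]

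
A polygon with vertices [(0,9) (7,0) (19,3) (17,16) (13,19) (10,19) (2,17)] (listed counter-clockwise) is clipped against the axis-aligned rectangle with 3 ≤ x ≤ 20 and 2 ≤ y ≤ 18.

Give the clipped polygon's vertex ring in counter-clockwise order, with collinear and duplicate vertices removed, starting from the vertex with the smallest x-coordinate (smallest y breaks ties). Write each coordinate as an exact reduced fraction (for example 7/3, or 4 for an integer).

Clipped polygon: [(3,36/7) (49/9,2) (15,2) (19,3) (17,16) (43/3,18) (6,18) (3,69/4)]

1. After x ≥ 3: [(3,36/7) (7,0) (19,3) (17,16) (13,19) (10,19) (3,69/4)]
2. After x ≤ 20: [(3,36/7) (7,0) (19,3) (17,16) (13,19) (10,19) (3,69/4)]
3. After y ≥ 2: [(3,36/7) (49/9,2) (15,2) (19,3) (17,16) (13,19) (10,19) (3,69/4)]
4. After y ≤ 18: [(3,36/7) (49/9,2) (15,2) (19,3) (17,16) (43/3,18) (6,18) (3,69/4)]
5. Canonical ring: [(3,36/7) (49/9,2) (15,2) (19,3) (17,16) (43/3,18) (6,18) (3,69/4)]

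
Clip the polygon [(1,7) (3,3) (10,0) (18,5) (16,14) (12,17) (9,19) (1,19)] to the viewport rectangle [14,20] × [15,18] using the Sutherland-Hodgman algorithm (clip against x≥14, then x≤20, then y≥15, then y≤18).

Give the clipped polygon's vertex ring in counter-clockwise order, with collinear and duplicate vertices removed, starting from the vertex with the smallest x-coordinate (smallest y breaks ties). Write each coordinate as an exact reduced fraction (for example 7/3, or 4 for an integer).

Clipped polygon: [(14,15) (44/3,15) (14,31/2)]

1. After x ≥ 14: [(14,5/2) (18,5) (16,14) (14,31/2)]
2. After x ≤ 20: [(14,5/2) (18,5) (16,14) (14,31/2)]
3. After y ≥ 15: [(14,15) (44/3,15) (14,31/2)]
4. After y ≤ 18: [(14,15) (44/3,15) (14,31/2)]
5. Canonical ring: [(14,15) (44/3,15) (14,31/2)]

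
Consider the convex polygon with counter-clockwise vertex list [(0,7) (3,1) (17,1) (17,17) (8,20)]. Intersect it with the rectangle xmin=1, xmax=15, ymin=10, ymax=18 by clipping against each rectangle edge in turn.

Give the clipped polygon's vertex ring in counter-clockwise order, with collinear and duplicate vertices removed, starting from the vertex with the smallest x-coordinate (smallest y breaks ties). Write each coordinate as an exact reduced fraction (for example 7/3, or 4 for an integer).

Clipped polygon: [(24/13,10) (15,10) (15,53/3) (14,18) (88/13,18)]

1. After x ≥ 1: [(1,69/8) (1,5) (3,1) (17,1) (17,17) (8,20)]
2. After x ≤ 15: [(1,69/8) (1,5) (3,1) (15,1) (15,53/3) (8,20)]
3. After y ≥ 10: [(24/13,10) (15,10) (15,53/3) (8,20)]
4. After y ≤ 18: [(88/13,18) (24/13,10) (15,10) (15,53/3) (14,18)]
5. Canonical ring: [(24/13,10) (15,10) (15,53/3) (14,18) (88/13,18)]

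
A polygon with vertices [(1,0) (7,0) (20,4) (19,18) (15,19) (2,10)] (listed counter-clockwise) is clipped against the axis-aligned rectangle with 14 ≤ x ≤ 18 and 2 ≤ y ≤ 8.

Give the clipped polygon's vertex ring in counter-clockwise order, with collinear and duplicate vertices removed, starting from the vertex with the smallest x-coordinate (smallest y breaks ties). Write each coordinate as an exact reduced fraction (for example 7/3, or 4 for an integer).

Clipped polygon: [(14,28/13) (18,44/13) (18,8) (14,8)]

1. After x ≥ 14: [(14,28/13) (20,4) (19,18) (15,19) (14,238/13)]
2. After x ≤ 18: [(14,28/13) (18,44/13) (18,73/4) (15,19) (14,238/13)]
3. After y ≥ 2: [(14,28/13) (18,44/13) (18,73/4) (15,19) (14,238/13)]
4. After y ≤ 8: [(14,8) (14,28/13) (18,44/13) (18,8)]
5. Canonical ring: [(14,28/13) (18,44/13) (18,8) (14,8)]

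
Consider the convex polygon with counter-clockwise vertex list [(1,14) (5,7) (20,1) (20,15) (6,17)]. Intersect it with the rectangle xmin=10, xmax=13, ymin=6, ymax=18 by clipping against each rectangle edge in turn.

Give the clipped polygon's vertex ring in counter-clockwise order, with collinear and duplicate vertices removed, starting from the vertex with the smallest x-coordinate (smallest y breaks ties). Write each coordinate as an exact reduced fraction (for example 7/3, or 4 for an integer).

1. After x ≥ 10: [(10,5) (20,1) (20,15) (10,115/7)]
2. After x ≤ 13: [(10,5) (13,19/5) (13,16) (10,115/7)]
3. After y ≥ 6: [(10,6) (13,6) (13,16) (10,115/7)]
4. After y ≤ 18: [(10,6) (13,6) (13,16) (10,115/7)]
5. Canonical ring: [(10,6) (13,6) (13,16) (10,115/7)]

Clipped polygon: [(10,6) (13,6) (13,16) (10,115/7)]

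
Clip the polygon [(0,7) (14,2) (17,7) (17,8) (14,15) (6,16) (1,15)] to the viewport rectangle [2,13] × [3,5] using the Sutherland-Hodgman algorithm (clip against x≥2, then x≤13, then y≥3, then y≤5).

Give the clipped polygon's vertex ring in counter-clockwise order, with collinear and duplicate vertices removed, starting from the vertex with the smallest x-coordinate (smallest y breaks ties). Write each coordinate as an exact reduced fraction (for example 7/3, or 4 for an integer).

Clipped polygon: [(28/5,5) (56/5,3) (13,3) (13,5)]

1. After x ≥ 2: [(2,44/7) (14,2) (17,7) (17,8) (14,15) (6,16) (2,76/5)]
2. After x ≤ 13: [(2,44/7) (13,33/14) (13,121/8) (6,16) (2,76/5)]
3. After y ≥ 3: [(2,44/7) (56/5,3) (13,3) (13,121/8) (6,16) (2,76/5)]
4. After y ≤ 5: [(28/5,5) (56/5,3) (13,3) (13,5)]
5. Canonical ring: [(28/5,5) (56/5,3) (13,3) (13,5)]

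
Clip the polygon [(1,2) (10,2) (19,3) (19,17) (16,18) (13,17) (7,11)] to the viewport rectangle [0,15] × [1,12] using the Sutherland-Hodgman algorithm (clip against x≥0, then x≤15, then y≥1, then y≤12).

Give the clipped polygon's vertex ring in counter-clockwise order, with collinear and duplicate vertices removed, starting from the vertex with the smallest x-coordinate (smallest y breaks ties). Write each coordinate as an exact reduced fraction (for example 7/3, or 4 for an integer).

1. After x ≥ 0: [(1,2) (10,2) (19,3) (19,17) (16,18) (13,17) (7,11)]
2. After x ≤ 15: [(1,2) (10,2) (15,23/9) (15,53/3) (13,17) (7,11)]
3. After y ≥ 1: [(1,2) (10,2) (15,23/9) (15,53/3) (13,17) (7,11)]
4. After y ≤ 12: [(1,2) (10,2) (15,23/9) (15,12) (8,12) (7,11)]
5. Canonical ring: [(1,2) (10,2) (15,23/9) (15,12) (8,12) (7,11)]

Clipped polygon: [(1,2) (10,2) (15,23/9) (15,12) (8,12) (7,11)]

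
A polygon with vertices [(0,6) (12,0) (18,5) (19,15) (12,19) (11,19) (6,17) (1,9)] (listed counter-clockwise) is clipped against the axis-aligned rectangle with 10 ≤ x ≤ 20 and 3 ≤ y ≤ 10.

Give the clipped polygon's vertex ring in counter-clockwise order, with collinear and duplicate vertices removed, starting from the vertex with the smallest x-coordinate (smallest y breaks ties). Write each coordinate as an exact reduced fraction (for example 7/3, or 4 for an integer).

1. After x ≥ 10: [(10,1) (12,0) (18,5) (19,15) (12,19) (11,19) (10,93/5)]
2. After x ≤ 20: [(10,1) (12,0) (18,5) (19,15) (12,19) (11,19) (10,93/5)]
3. After y ≥ 3: [(10,3) (78/5,3) (18,5) (19,15) (12,19) (11,19) (10,93/5)]
4. After y ≤ 10: [(10,10) (10,3) (78/5,3) (18,5) (37/2,10)]
5. Canonical ring: [(10,3) (78/5,3) (18,5) (37/2,10) (10,10)]

Clipped polygon: [(10,3) (78/5,3) (18,5) (37/2,10) (10,10)]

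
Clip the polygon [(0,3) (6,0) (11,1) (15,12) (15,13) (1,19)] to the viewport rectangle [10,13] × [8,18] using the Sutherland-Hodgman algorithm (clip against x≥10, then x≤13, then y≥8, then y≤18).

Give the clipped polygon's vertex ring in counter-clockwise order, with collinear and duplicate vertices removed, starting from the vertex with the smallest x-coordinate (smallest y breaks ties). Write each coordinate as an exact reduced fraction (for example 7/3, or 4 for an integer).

Clipped polygon: [(10,8) (13,8) (13,97/7) (10,106/7)]

1. After x ≥ 10: [(10,4/5) (11,1) (15,12) (15,13) (10,106/7)]
2. After x ≤ 13: [(10,4/5) (11,1) (13,13/2) (13,97/7) (10,106/7)]
3. After y ≥ 8: [(10,8) (13,8) (13,97/7) (10,106/7)]
4. After y ≤ 18: [(10,8) (13,8) (13,97/7) (10,106/7)]
5. Canonical ring: [(10,8) (13,8) (13,97/7) (10,106/7)]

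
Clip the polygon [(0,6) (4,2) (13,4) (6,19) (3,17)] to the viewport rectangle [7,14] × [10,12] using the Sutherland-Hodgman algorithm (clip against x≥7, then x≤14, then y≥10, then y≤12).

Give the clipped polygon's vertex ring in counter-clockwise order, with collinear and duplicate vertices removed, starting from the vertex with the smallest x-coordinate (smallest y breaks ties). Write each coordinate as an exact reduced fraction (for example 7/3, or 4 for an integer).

Clipped polygon: [(7,10) (51/5,10) (139/15,12) (7,12)]

1. After x ≥ 7: [(7,8/3) (13,4) (7,118/7)]
2. After x ≤ 14: [(7,8/3) (13,4) (7,118/7)]
3. After y ≥ 10: [(7,10) (51/5,10) (7,118/7)]
4. After y ≤ 12: [(7,12) (7,10) (51/5,10) (139/15,12)]
5. Canonical ring: [(7,10) (51/5,10) (139/15,12) (7,12)]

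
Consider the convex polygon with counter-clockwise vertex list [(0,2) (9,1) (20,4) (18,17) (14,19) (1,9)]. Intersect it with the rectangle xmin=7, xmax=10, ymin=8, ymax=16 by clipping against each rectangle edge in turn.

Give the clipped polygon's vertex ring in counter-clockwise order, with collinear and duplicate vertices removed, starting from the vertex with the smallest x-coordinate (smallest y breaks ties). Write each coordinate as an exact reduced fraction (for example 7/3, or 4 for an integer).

Clipped polygon: [(7,8) (10,8) (10,207/13) (7,177/13)]

1. After x ≥ 7: [(7,11/9) (9,1) (20,4) (18,17) (14,19) (7,177/13)]
2. After x ≤ 10: [(7,11/9) (9,1) (10,14/11) (10,207/13) (7,177/13)]
3. After y ≥ 8: [(7,8) (10,8) (10,207/13) (7,177/13)]
4. After y ≤ 16: [(7,8) (10,8) (10,207/13) (7,177/13)]
5. Canonical ring: [(7,8) (10,8) (10,207/13) (7,177/13)]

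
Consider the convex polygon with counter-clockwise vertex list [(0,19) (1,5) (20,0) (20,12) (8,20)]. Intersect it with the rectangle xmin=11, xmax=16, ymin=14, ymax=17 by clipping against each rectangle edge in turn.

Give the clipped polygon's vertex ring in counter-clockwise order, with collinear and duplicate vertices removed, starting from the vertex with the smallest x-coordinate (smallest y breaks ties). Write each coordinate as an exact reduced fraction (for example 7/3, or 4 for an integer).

1. After x ≥ 11: [(11,45/19) (20,0) (20,12) (11,18)]
2. After x ≤ 16: [(11,45/19) (16,20/19) (16,44/3) (11,18)]
3. After y ≥ 14: [(11,14) (16,14) (16,44/3) (11,18)]
4. After y ≤ 17: [(11,17) (11,14) (16,14) (16,44/3) (25/2,17)]
5. Canonical ring: [(11,14) (16,14) (16,44/3) (25/2,17) (11,17)]

Clipped polygon: [(11,14) (16,14) (16,44/3) (25/2,17) (11,17)]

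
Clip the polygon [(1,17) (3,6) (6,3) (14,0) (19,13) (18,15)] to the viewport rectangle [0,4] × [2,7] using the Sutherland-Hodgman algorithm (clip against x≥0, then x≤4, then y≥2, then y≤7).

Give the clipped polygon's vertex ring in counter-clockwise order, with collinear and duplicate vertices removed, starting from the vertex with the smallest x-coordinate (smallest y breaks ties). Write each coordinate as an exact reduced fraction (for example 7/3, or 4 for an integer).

Clipped polygon: [(31/11,7) (3,6) (4,5) (4,7)]

1. After x ≥ 0: [(1,17) (3,6) (6,3) (14,0) (19,13) (18,15)]
2. After x ≤ 4: [(4,283/17) (1,17) (3,6) (4,5)]
3. After y ≥ 2: [(4,283/17) (1,17) (3,6) (4,5)]
4. After y ≤ 7: [(4,7) (31/11,7) (3,6) (4,5)]
5. Canonical ring: [(31/11,7) (3,6) (4,5) (4,7)]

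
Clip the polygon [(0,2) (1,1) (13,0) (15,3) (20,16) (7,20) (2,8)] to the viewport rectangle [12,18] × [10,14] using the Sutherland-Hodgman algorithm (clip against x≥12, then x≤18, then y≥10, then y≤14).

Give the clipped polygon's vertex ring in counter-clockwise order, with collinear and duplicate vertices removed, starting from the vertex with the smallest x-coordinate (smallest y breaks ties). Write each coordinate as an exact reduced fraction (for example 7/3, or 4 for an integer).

Clipped polygon: [(12,10) (230/13,10) (18,54/5) (18,14) (12,14)]

1. After x ≥ 12: [(12,1/12) (13,0) (15,3) (20,16) (12,240/13)]
2. After x ≤ 18: [(12,1/12) (13,0) (15,3) (18,54/5) (18,216/13) (12,240/13)]
3. After y ≥ 10: [(12,10) (230/13,10) (18,54/5) (18,216/13) (12,240/13)]
4. After y ≤ 14: [(12,14) (12,10) (230/13,10) (18,54/5) (18,14)]
5. Canonical ring: [(12,10) (230/13,10) (18,54/5) (18,14) (12,14)]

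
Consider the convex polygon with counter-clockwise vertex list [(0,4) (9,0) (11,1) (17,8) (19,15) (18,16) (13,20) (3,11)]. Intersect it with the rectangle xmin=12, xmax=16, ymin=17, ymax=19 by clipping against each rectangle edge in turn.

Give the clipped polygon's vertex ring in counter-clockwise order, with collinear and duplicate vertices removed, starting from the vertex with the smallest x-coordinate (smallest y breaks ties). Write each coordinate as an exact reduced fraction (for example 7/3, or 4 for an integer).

1. After x ≥ 12: [(12,13/6) (17,8) (19,15) (18,16) (13,20) (12,191/10)]
2. After x ≤ 16: [(12,13/6) (16,41/6) (16,88/5) (13,20) (12,191/10)]
3. After y ≥ 17: [(12,17) (16,17) (16,88/5) (13,20) (12,191/10)]
4. After y ≤ 19: [(12,19) (12,17) (16,17) (16,88/5) (57/4,19)]
5. Canonical ring: [(12,17) (16,17) (16,88/5) (57/4,19) (12,19)]

Clipped polygon: [(12,17) (16,17) (16,88/5) (57/4,19) (12,19)]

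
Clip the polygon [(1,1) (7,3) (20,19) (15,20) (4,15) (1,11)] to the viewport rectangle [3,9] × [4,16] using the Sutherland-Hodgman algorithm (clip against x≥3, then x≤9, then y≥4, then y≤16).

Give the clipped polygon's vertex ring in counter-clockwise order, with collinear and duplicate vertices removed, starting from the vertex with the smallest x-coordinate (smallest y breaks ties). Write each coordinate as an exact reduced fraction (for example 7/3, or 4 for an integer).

1. After x ≥ 3: [(3,5/3) (7,3) (20,19) (15,20) (4,15) (3,41/3)]
2. After x ≤ 9: [(3,5/3) (7,3) (9,71/13) (9,190/11) (4,15) (3,41/3)]
3. After y ≥ 4: [(3,4) (125/16,4) (9,71/13) (9,190/11) (4,15) (3,41/3)]
4. After y ≤ 16: [(3,4) (125/16,4) (9,71/13) (9,16) (31/5,16) (4,15) (3,41/3)]
5. Canonical ring: [(3,4) (125/16,4) (9,71/13) (9,16) (31/5,16) (4,15) (3,41/3)]

Clipped polygon: [(3,4) (125/16,4) (9,71/13) (9,16) (31/5,16) (4,15) (3,41/3)]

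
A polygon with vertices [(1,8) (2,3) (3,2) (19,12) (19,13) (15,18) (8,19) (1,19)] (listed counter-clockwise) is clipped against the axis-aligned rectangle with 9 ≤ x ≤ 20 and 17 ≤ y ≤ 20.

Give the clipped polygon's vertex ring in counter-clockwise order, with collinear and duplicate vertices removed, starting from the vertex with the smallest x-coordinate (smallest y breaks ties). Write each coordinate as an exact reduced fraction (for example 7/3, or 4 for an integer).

1. After x ≥ 9: [(9,23/4) (19,12) (19,13) (15,18) (9,132/7)]
2. After x ≤ 20: [(9,23/4) (19,12) (19,13) (15,18) (9,132/7)]
3. After y ≥ 17: [(9,17) (79/5,17) (15,18) (9,132/7)]
4. After y ≤ 20: [(9,17) (79/5,17) (15,18) (9,132/7)]
5. Canonical ring: [(9,17) (79/5,17) (15,18) (9,132/7)]

Clipped polygon: [(9,17) (79/5,17) (15,18) (9,132/7)]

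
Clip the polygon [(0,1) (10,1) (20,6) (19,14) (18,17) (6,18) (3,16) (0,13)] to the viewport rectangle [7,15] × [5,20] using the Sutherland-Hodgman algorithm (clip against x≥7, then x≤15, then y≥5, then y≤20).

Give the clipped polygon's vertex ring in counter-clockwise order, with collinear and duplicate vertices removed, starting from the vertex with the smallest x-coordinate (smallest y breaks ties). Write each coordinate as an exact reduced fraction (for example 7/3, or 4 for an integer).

1. After x ≥ 7: [(7,1) (10,1) (20,6) (19,14) (18,17) (7,215/12)]
2. After x ≤ 15: [(7,1) (10,1) (15,7/2) (15,69/4) (7,215/12)]
3. After y ≥ 5: [(7,5) (15,5) (15,69/4) (7,215/12)]
4. After y ≤ 20: [(7,5) (15,5) (15,69/4) (7,215/12)]
5. Canonical ring: [(7,5) (15,5) (15,69/4) (7,215/12)]

Clipped polygon: [(7,5) (15,5) (15,69/4) (7,215/12)]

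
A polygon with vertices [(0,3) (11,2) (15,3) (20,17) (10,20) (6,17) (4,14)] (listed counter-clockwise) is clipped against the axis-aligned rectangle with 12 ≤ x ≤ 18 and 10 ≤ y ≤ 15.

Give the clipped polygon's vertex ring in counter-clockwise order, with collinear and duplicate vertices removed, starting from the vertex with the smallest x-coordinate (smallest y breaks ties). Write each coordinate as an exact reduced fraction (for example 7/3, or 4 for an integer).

1. After x ≥ 12: [(12,9/4) (15,3) (20,17) (12,97/5)]
2. After x ≤ 18: [(12,9/4) (15,3) (18,57/5) (18,88/5) (12,97/5)]
3. After y ≥ 10: [(12,10) (35/2,10) (18,57/5) (18,88/5) (12,97/5)]
4. After y ≤ 15: [(12,15) (12,10) (35/2,10) (18,57/5) (18,15)]
5. Canonical ring: [(12,10) (35/2,10) (18,57/5) (18,15) (12,15)]

Clipped polygon: [(12,10) (35/2,10) (18,57/5) (18,15) (12,15)]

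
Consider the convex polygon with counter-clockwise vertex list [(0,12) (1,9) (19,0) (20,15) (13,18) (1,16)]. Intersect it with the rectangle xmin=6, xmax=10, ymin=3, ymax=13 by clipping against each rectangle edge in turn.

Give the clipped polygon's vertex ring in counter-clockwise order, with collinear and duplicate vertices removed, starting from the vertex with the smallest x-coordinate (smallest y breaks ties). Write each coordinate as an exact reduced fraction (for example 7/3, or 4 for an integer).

Clipped polygon: [(6,13/2) (10,9/2) (10,13) (6,13)]

1. After x ≥ 6: [(6,13/2) (19,0) (20,15) (13,18) (6,101/6)]
2. After x ≤ 10: [(6,13/2) (10,9/2) (10,35/2) (6,101/6)]
3. After y ≥ 3: [(6,13/2) (10,9/2) (10,35/2) (6,101/6)]
4. After y ≤ 13: [(6,13) (6,13/2) (10,9/2) (10,13)]
5. Canonical ring: [(6,13/2) (10,9/2) (10,13) (6,13)]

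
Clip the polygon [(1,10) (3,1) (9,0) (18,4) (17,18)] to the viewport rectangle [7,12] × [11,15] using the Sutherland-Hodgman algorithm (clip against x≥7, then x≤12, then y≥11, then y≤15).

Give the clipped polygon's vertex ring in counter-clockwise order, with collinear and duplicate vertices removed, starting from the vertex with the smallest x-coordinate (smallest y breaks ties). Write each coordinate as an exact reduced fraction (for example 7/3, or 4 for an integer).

Clipped polygon: [(7,11) (12,11) (12,15) (11,15) (7,13)]

1. After x ≥ 7: [(7,13) (7,1/3) (9,0) (18,4) (17,18)]
2. After x ≤ 12: [(12,31/2) (7,13) (7,1/3) (9,0) (12,4/3)]
3. After y ≥ 11: [(12,11) (12,31/2) (7,13) (7,11)]
4. After y ≤ 15: [(12,11) (12,15) (11,15) (7,13) (7,11)]
5. Canonical ring: [(7,11) (12,11) (12,15) (11,15) (7,13)]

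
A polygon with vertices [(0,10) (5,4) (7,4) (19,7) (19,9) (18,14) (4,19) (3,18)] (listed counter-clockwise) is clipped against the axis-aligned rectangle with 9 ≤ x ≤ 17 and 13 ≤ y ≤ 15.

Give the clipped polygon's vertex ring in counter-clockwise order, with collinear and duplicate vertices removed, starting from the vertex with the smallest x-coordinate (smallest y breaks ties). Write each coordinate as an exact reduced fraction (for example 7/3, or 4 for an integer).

Clipped polygon: [(9,13) (17,13) (17,201/14) (76/5,15) (9,15)]

1. After x ≥ 9: [(9,9/2) (19,7) (19,9) (18,14) (9,241/14)]
2. After x ≤ 17: [(9,9/2) (17,13/2) (17,201/14) (9,241/14)]
3. After y ≥ 13: [(9,13) (17,13) (17,201/14) (9,241/14)]
4. After y ≤ 15: [(9,15) (9,13) (17,13) (17,201/14) (76/5,15)]
5. Canonical ring: [(9,13) (17,13) (17,201/14) (76/5,15) (9,15)]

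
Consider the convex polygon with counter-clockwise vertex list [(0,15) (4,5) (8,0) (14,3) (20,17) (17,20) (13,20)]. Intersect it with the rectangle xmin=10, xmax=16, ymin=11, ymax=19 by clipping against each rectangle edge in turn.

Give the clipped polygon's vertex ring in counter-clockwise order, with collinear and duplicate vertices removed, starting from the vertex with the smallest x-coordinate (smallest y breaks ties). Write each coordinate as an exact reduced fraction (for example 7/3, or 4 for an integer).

1. After x ≥ 10: [(10,245/13) (10,1) (14,3) (20,17) (17,20) (13,20)]
2. After x ≤ 16: [(10,245/13) (10,1) (14,3) (16,23/3) (16,20) (13,20)]
3. After y ≥ 11: [(10,245/13) (10,11) (16,11) (16,20) (13,20)]
4. After y ≤ 19: [(52/5,19) (10,245/13) (10,11) (16,11) (16,19)]
5. Canonical ring: [(10,11) (16,11) (16,19) (52/5,19) (10,245/13)]

Clipped polygon: [(10,11) (16,11) (16,19) (52/5,19) (10,245/13)]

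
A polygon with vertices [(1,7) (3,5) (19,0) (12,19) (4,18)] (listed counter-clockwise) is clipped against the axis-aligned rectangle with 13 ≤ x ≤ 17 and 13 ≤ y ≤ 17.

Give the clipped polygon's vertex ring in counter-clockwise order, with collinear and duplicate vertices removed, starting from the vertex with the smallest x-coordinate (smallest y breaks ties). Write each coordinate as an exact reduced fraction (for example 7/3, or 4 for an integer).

1. After x ≥ 13: [(13,15/8) (19,0) (13,114/7)]
2. After x ≤ 17: [(13,15/8) (17,5/8) (17,38/7) (13,114/7)]
3. After y ≥ 13: [(13,13) (270/19,13) (13,114/7)]
4. After y ≤ 17: [(13,13) (270/19,13) (13,114/7)]
5. Canonical ring: [(13,13) (270/19,13) (13,114/7)]

Clipped polygon: [(13,13) (270/19,13) (13,114/7)]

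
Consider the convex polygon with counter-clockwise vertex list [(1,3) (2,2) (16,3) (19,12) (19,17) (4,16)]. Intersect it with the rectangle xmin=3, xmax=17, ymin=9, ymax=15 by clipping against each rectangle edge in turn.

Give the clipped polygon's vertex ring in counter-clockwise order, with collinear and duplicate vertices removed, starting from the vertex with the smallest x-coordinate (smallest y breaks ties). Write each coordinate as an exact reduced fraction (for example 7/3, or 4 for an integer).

Clipped polygon: [(3,9) (17,9) (17,15) (49/13,15) (3,35/3)]

1. After x ≥ 3: [(3,35/3) (3,29/14) (16,3) (19,12) (19,17) (4,16)]
2. After x ≤ 17: [(3,35/3) (3,29/14) (16,3) (17,6) (17,253/15) (4,16)]
3. After y ≥ 9: [(3,35/3) (3,9) (17,9) (17,253/15) (4,16)]
4. After y ≤ 15: [(49/13,15) (3,35/3) (3,9) (17,9) (17,15)]
5. Canonical ring: [(3,9) (17,9) (17,15) (49/13,15) (3,35/3)]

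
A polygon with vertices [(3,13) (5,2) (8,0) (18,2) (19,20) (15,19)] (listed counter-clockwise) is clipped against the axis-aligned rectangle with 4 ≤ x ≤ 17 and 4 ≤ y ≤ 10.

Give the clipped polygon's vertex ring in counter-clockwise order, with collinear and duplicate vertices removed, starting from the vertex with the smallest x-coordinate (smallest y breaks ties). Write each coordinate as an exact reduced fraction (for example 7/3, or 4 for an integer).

1. After x ≥ 4: [(4,27/2) (4,15/2) (5,2) (8,0) (18,2) (19,20) (15,19)]
2. After x ≤ 17: [(4,27/2) (4,15/2) (5,2) (8,0) (17,9/5) (17,39/2) (15,19)]
3. After y ≥ 4: [(4,27/2) (4,15/2) (51/11,4) (17,4) (17,39/2) (15,19)]
4. After y ≤ 10: [(4,10) (4,15/2) (51/11,4) (17,4) (17,10)]
5. Canonical ring: [(4,15/2) (51/11,4) (17,4) (17,10) (4,10)]

Clipped polygon: [(4,15/2) (51/11,4) (17,4) (17,10) (4,10)]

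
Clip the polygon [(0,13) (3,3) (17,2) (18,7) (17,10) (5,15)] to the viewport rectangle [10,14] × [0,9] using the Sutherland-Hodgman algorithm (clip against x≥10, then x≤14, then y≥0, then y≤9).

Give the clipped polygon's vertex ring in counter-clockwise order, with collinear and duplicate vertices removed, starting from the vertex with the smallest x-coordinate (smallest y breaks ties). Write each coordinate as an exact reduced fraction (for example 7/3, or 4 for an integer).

1. After x ≥ 10: [(10,5/2) (17,2) (18,7) (17,10) (10,155/12)]
2. After x ≤ 14: [(10,5/2) (14,31/14) (14,45/4) (10,155/12)]
3. After y ≥ 0: [(10,5/2) (14,31/14) (14,45/4) (10,155/12)]
4. After y ≤ 9: [(10,9) (10,5/2) (14,31/14) (14,9)]
5. Canonical ring: [(10,5/2) (14,31/14) (14,9) (10,9)]

Clipped polygon: [(10,5/2) (14,31/14) (14,9) (10,9)]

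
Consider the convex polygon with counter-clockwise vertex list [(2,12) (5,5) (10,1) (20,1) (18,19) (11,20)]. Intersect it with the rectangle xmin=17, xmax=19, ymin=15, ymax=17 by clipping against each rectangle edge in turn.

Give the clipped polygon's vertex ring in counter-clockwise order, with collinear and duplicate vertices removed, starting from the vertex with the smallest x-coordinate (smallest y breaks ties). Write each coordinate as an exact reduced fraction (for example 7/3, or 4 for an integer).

Clipped polygon: [(17,15) (166/9,15) (164/9,17) (17,17)]

1. After x ≥ 17: [(17,1) (20,1) (18,19) (17,134/7)]
2. After x ≤ 19: [(17,1) (19,1) (19,10) (18,19) (17,134/7)]
3. After y ≥ 15: [(17,15) (166/9,15) (18,19) (17,134/7)]
4. After y ≤ 17: [(17,17) (17,15) (166/9,15) (164/9,17)]
5. Canonical ring: [(17,15) (166/9,15) (164/9,17) (17,17)]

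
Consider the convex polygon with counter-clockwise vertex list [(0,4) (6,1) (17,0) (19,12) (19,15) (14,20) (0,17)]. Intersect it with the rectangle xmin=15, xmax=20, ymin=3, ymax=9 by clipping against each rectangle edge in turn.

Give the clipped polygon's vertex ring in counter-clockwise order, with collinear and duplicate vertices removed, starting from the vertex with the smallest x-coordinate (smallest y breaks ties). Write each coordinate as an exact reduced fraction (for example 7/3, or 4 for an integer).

1. After x ≥ 15: [(15,2/11) (17,0) (19,12) (19,15) (15,19)]
2. After x ≤ 20: [(15,2/11) (17,0) (19,12) (19,15) (15,19)]
3. After y ≥ 3: [(15,3) (35/2,3) (19,12) (19,15) (15,19)]
4. After y ≤ 9: [(15,9) (15,3) (35/2,3) (37/2,9)]
5. Canonical ring: [(15,3) (35/2,3) (37/2,9) (15,9)]

Clipped polygon: [(15,3) (35/2,3) (37/2,9) (15,9)]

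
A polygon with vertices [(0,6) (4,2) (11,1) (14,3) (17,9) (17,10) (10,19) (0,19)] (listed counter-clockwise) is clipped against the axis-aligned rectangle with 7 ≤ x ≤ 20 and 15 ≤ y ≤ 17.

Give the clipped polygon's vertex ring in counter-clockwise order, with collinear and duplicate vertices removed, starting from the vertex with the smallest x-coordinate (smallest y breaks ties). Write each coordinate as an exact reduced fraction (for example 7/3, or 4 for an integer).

1. After x ≥ 7: [(7,11/7) (11,1) (14,3) (17,9) (17,10) (10,19) (7,19)]
2. After x ≤ 20: [(7,11/7) (11,1) (14,3) (17,9) (17,10) (10,19) (7,19)]
3. After y ≥ 15: [(7,15) (118/9,15) (10,19) (7,19)]
4. After y ≤ 17: [(7,17) (7,15) (118/9,15) (104/9,17)]
5. Canonical ring: [(7,15) (118/9,15) (104/9,17) (7,17)]

Clipped polygon: [(7,15) (118/9,15) (104/9,17) (7,17)]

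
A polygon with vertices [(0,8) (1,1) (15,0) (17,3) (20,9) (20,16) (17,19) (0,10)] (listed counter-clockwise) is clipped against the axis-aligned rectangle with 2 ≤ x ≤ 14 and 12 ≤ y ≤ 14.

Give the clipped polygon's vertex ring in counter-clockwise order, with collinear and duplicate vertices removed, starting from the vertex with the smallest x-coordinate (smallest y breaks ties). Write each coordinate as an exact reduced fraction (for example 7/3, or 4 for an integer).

1. After x ≥ 2: [(2,13/14) (15,0) (17,3) (20,9) (20,16) (17,19) (2,188/17)]
2. After x ≤ 14: [(2,13/14) (14,1/14) (14,296/17) (2,188/17)]
3. After y ≥ 12: [(14,12) (14,296/17) (34/9,12)]
4. After y ≤ 14: [(14,12) (14,14) (68/9,14) (34/9,12)]
5. Canonical ring: [(34/9,12) (14,12) (14,14) (68/9,14)]

Clipped polygon: [(34/9,12) (14,12) (14,14) (68/9,14)]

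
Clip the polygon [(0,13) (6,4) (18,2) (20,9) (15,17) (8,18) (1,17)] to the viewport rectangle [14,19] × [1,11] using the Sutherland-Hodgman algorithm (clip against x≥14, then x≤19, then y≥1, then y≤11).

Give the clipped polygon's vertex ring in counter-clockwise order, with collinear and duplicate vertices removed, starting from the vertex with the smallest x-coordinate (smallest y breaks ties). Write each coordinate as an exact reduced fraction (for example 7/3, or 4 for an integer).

1. After x ≥ 14: [(14,8/3) (18,2) (20,9) (15,17) (14,120/7)]
2. After x ≤ 19: [(14,8/3) (18,2) (19,11/2) (19,53/5) (15,17) (14,120/7)]
3. After y ≥ 1: [(14,8/3) (18,2) (19,11/2) (19,53/5) (15,17) (14,120/7)]
4. After y ≤ 11: [(14,11) (14,8/3) (18,2) (19,11/2) (19,53/5) (75/4,11)]
5. Canonical ring: [(14,8/3) (18,2) (19,11/2) (19,53/5) (75/4,11) (14,11)]

Clipped polygon: [(14,8/3) (18,2) (19,11/2) (19,53/5) (75/4,11) (14,11)]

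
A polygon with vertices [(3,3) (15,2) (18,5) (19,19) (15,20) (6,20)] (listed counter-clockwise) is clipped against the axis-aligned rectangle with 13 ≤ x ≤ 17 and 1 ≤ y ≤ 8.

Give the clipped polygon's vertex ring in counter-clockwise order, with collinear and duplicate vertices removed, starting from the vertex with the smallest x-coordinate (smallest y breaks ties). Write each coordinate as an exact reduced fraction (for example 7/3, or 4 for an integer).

1. After x ≥ 13: [(13,13/6) (15,2) (18,5) (19,19) (15,20) (13,20)]
2. After x ≤ 17: [(13,13/6) (15,2) (17,4) (17,39/2) (15,20) (13,20)]
3. After y ≥ 1: [(13,13/6) (15,2) (17,4) (17,39/2) (15,20) (13,20)]
4. After y ≤ 8: [(13,8) (13,13/6) (15,2) (17,4) (17,8)]
5. Canonical ring: [(13,13/6) (15,2) (17,4) (17,8) (13,8)]

Clipped polygon: [(13,13/6) (15,2) (17,4) (17,8) (13,8)]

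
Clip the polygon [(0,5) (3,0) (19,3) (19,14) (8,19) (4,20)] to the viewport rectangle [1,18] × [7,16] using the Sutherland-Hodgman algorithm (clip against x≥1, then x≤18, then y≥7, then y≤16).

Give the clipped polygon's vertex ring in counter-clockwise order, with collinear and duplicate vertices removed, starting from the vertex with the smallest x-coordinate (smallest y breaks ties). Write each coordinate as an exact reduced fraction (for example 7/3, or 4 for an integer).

Clipped polygon: [(1,7) (18,7) (18,159/11) (73/5,16) (44/15,16) (1,35/4)]

1. After x ≥ 1: [(1,35/4) (1,10/3) (3,0) (19,3) (19,14) (8,19) (4,20)]
2. After x ≤ 18: [(1,35/4) (1,10/3) (3,0) (18,45/16) (18,159/11) (8,19) (4,20)]
3. After y ≥ 7: [(1,35/4) (1,7) (18,7) (18,159/11) (8,19) (4,20)]
4. After y ≤ 16: [(44/15,16) (1,35/4) (1,7) (18,7) (18,159/11) (73/5,16)]
5. Canonical ring: [(1,7) (18,7) (18,159/11) (73/5,16) (44/15,16) (1,35/4)]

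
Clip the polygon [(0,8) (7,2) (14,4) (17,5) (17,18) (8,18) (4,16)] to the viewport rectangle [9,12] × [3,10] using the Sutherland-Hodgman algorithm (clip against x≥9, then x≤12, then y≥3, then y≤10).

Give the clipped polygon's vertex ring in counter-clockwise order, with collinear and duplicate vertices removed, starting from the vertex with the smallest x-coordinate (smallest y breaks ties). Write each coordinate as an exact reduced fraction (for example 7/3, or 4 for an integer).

Clipped polygon: [(9,3) (21/2,3) (12,24/7) (12,10) (9,10)]

1. After x ≥ 9: [(9,18/7) (14,4) (17,5) (17,18) (9,18)]
2. After x ≤ 12: [(9,18/7) (12,24/7) (12,18) (9,18)]
3. After y ≥ 3: [(9,3) (21/2,3) (12,24/7) (12,18) (9,18)]
4. After y ≤ 10: [(9,10) (9,3) (21/2,3) (12,24/7) (12,10)]
5. Canonical ring: [(9,3) (21/2,3) (12,24/7) (12,10) (9,10)]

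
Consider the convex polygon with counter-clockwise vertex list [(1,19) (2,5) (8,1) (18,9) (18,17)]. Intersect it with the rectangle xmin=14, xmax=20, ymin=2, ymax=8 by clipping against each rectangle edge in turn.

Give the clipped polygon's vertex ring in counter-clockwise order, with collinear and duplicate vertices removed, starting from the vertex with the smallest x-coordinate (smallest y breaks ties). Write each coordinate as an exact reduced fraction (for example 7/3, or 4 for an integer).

1. After x ≥ 14: [(14,297/17) (14,29/5) (18,9) (18,17)]
2. After x ≤ 20: [(14,297/17) (14,29/5) (18,9) (18,17)]
3. After y ≥ 2: [(14,297/17) (14,29/5) (18,9) (18,17)]
4. After y ≤ 8: [(14,8) (14,29/5) (67/4,8)]
5. Canonical ring: [(14,29/5) (67/4,8) (14,8)]

Clipped polygon: [(14,29/5) (67/4,8) (14,8)]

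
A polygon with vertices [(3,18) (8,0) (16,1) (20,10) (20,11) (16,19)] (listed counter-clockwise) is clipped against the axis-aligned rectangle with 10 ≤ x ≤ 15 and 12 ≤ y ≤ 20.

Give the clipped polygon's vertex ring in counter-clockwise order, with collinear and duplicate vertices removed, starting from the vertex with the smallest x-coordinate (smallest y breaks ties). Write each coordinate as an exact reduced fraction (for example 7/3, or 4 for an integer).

1. After x ≥ 10: [(10,241/13) (10,1/4) (16,1) (20,10) (20,11) (16,19)]
2. After x ≤ 15: [(15,246/13) (10,241/13) (10,1/4) (15,7/8)]
3. After y ≥ 12: [(15,12) (15,246/13) (10,241/13) (10,12)]
4. After y ≤ 20: [(15,12) (15,246/13) (10,241/13) (10,12)]
5. Canonical ring: [(10,12) (15,12) (15,246/13) (10,241/13)]

Clipped polygon: [(10,12) (15,12) (15,246/13) (10,241/13)]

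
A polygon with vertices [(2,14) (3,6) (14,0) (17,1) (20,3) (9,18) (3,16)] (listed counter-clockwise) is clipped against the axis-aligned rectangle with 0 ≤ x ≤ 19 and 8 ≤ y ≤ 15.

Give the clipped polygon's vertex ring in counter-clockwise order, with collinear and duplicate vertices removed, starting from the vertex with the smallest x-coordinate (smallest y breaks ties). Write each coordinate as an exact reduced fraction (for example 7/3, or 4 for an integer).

Clipped polygon: [(2,14) (11/4,8) (49/3,8) (56/5,15) (5/2,15)]

1. After x ≥ 0: [(2,14) (3,6) (14,0) (17,1) (20,3) (9,18) (3,16)]
2. After x ≤ 19: [(2,14) (3,6) (14,0) (17,1) (19,7/3) (19,48/11) (9,18) (3,16)]
3. After y ≥ 8: [(2,14) (11/4,8) (49/3,8) (9,18) (3,16)]
4. After y ≤ 15: [(5/2,15) (2,14) (11/4,8) (49/3,8) (56/5,15)]
5. Canonical ring: [(2,14) (11/4,8) (49/3,8) (56/5,15) (5/2,15)]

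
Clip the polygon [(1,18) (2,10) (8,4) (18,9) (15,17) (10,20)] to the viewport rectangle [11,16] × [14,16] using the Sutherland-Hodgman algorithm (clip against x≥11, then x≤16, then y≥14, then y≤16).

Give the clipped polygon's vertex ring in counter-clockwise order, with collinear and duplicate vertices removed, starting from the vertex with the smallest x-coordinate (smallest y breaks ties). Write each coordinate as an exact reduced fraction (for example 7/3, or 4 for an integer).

1. After x ≥ 11: [(11,11/2) (18,9) (15,17) (11,97/5)]
2. After x ≤ 16: [(11,11/2) (16,8) (16,43/3) (15,17) (11,97/5)]
3. After y ≥ 14: [(11,14) (16,14) (16,43/3) (15,17) (11,97/5)]
4. After y ≤ 16: [(11,16) (11,14) (16,14) (16,43/3) (123/8,16)]
5. Canonical ring: [(11,14) (16,14) (16,43/3) (123/8,16) (11,16)]

Clipped polygon: [(11,14) (16,14) (16,43/3) (123/8,16) (11,16)]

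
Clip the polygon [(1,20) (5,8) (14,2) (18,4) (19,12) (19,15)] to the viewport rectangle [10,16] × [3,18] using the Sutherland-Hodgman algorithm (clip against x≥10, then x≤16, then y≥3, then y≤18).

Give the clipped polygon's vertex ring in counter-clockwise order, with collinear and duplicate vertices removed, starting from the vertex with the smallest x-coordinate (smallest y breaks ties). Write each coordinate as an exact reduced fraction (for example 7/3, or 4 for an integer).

1. After x ≥ 10: [(10,35/2) (10,14/3) (14,2) (18,4) (19,12) (19,15)]
2. After x ≤ 16: [(16,95/6) (10,35/2) (10,14/3) (14,2) (16,3)]
3. After y ≥ 3: [(16,95/6) (10,35/2) (10,14/3) (25/2,3) (16,3) (16,3)]
4. After y ≤ 18: [(16,95/6) (10,35/2) (10,14/3) (25/2,3) (16,3) (16,3)]
5. Canonical ring: [(10,14/3) (25/2,3) (16,3) (16,95/6) (10,35/2)]

Clipped polygon: [(10,14/3) (25/2,3) (16,3) (16,95/6) (10,35/2)]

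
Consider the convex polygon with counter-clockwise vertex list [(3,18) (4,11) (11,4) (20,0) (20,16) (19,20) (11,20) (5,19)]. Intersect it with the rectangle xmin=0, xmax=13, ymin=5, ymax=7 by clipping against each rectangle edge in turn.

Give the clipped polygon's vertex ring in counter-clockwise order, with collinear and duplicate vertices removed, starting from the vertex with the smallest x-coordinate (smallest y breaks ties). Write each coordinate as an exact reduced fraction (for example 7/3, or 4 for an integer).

Clipped polygon: [(8,7) (10,5) (13,5) (13,7)]

1. After x ≥ 0: [(3,18) (4,11) (11,4) (20,0) (20,16) (19,20) (11,20) (5,19)]
2. After x ≤ 13: [(3,18) (4,11) (11,4) (13,28/9) (13,20) (11,20) (5,19)]
3. After y ≥ 5: [(3,18) (4,11) (10,5) (13,5) (13,20) (11,20) (5,19)]
4. After y ≤ 7: [(8,7) (10,5) (13,5) (13,7)]
5. Canonical ring: [(8,7) (10,5) (13,5) (13,7)]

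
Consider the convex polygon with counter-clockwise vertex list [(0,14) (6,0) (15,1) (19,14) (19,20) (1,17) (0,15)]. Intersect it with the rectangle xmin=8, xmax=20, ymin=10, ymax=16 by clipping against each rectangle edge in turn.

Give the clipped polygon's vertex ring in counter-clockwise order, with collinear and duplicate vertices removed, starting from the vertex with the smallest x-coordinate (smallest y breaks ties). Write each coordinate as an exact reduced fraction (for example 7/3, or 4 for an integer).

Clipped polygon: [(8,10) (231/13,10) (19,14) (19,16) (8,16)]

1. After x ≥ 8: [(8,2/9) (15,1) (19,14) (19,20) (8,109/6)]
2. After x ≤ 20: [(8,2/9) (15,1) (19,14) (19,20) (8,109/6)]
3. After y ≥ 10: [(8,10) (231/13,10) (19,14) (19,20) (8,109/6)]
4. After y ≤ 16: [(8,16) (8,10) (231/13,10) (19,14) (19,16)]
5. Canonical ring: [(8,10) (231/13,10) (19,14) (19,16) (8,16)]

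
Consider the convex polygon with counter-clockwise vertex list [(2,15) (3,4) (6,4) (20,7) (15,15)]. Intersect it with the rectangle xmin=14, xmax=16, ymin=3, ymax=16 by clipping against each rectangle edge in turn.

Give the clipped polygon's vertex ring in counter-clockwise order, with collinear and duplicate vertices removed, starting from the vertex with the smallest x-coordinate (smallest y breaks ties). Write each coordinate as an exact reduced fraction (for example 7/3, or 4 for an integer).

Clipped polygon: [(14,40/7) (16,43/7) (16,67/5) (15,15) (14,15)]

1. After x ≥ 14: [(14,15) (14,40/7) (20,7) (15,15)]
2. After x ≤ 16: [(14,15) (14,40/7) (16,43/7) (16,67/5) (15,15)]
3. After y ≥ 3: [(14,15) (14,40/7) (16,43/7) (16,67/5) (15,15)]
4. After y ≤ 16: [(14,15) (14,40/7) (16,43/7) (16,67/5) (15,15)]
5. Canonical ring: [(14,40/7) (16,43/7) (16,67/5) (15,15) (14,15)]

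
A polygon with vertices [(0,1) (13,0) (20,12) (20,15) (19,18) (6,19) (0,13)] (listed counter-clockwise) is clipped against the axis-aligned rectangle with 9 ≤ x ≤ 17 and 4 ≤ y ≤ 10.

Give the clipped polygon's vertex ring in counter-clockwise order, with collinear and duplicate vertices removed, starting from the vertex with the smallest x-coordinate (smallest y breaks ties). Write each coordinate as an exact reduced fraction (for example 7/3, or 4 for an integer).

Clipped polygon: [(9,4) (46/3,4) (17,48/7) (17,10) (9,10)]

1. After x ≥ 9: [(9,4/13) (13,0) (20,12) (20,15) (19,18) (9,244/13)]
2. After x ≤ 17: [(9,4/13) (13,0) (17,48/7) (17,236/13) (9,244/13)]
3. After y ≥ 4: [(9,4) (46/3,4) (17,48/7) (17,236/13) (9,244/13)]
4. After y ≤ 10: [(9,10) (9,4) (46/3,4) (17,48/7) (17,10)]
5. Canonical ring: [(9,4) (46/3,4) (17,48/7) (17,10) (9,10)]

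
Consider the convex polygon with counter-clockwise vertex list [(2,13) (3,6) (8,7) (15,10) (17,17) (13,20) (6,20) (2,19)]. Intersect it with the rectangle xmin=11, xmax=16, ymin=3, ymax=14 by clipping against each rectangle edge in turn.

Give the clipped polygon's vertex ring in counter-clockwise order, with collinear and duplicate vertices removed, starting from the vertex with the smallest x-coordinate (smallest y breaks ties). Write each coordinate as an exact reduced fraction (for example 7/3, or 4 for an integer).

Clipped polygon: [(11,58/7) (15,10) (16,27/2) (16,14) (11,14)]

1. After x ≥ 11: [(11,58/7) (15,10) (17,17) (13,20) (11,20)]
2. After x ≤ 16: [(11,58/7) (15,10) (16,27/2) (16,71/4) (13,20) (11,20)]
3. After y ≥ 3: [(11,58/7) (15,10) (16,27/2) (16,71/4) (13,20) (11,20)]
4. After y ≤ 14: [(11,14) (11,58/7) (15,10) (16,27/2) (16,14)]
5. Canonical ring: [(11,58/7) (15,10) (16,27/2) (16,14) (11,14)]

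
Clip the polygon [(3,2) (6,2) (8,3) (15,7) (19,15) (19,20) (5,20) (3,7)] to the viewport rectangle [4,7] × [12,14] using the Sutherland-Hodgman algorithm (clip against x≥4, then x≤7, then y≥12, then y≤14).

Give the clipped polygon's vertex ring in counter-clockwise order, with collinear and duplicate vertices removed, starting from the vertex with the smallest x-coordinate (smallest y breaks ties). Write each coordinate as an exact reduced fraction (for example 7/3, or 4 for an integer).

Clipped polygon: [(4,12) (7,12) (7,14) (53/13,14) (4,27/2)]

1. After x ≥ 4: [(4,2) (6,2) (8,3) (15,7) (19,15) (19,20) (5,20) (4,27/2)]
2. After x ≤ 7: [(4,2) (6,2) (7,5/2) (7,20) (5,20) (4,27/2)]
3. After y ≥ 12: [(4,12) (7,12) (7,20) (5,20) (4,27/2)]
4. After y ≤ 14: [(4,12) (7,12) (7,14) (53/13,14) (4,27/2)]
5. Canonical ring: [(4,12) (7,12) (7,14) (53/13,14) (4,27/2)]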